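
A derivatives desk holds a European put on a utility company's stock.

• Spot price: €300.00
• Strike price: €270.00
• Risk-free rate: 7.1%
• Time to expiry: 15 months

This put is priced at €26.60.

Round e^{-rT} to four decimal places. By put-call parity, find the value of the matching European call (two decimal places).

exp(−rT) = exp(−0.071·1.25) = 0.9151
Put-call parity: C − P = S − K·e^(−rT) = 300 − 270·0.9151 = 300 − 247.0770 = 52.9230
C = P + (C − P) = 26.60 + (52.9230) = 79.5230

€79.52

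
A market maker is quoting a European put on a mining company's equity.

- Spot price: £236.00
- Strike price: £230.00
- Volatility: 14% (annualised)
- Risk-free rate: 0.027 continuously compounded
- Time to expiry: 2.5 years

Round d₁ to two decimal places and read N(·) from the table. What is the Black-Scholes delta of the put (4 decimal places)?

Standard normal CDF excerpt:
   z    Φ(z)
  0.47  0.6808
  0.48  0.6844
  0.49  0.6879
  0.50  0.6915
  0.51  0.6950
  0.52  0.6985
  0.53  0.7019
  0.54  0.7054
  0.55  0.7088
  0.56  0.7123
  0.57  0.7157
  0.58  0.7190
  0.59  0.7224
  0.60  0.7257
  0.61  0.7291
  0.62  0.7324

T = 2.5;  σ√T = 0.2214
d₁ = [ln(236/230) + (0.027 + 0.14²/2)·2.5] / 0.2214 = [0.0258 + 0.0920] / 0.2214 = 0.5320 ≈ 0.53
N(d₁) = N(0.53) = 0.7019
Δ_put = N(d₁) − 1 = 0.7019 − 1 = -0.2981

-0.2981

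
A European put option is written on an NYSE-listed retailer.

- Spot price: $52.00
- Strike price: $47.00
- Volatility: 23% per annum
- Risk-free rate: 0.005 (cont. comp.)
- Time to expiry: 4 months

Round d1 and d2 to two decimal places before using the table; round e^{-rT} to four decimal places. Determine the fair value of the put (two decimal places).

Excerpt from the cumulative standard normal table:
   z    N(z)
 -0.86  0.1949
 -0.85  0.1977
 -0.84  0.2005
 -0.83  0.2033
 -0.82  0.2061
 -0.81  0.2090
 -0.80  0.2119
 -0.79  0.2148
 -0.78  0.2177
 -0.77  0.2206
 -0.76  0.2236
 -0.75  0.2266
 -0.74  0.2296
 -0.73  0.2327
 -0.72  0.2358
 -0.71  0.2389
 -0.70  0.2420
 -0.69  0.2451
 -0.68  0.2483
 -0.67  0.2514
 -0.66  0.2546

$0.78

σ√T = 0.23·√0.3333 = 0.1328
d₁ = [ln(52/47) + (0.005 + ½·0.23²)·0.3333] / (σ√T) = (0.1011 + 0.0105) / 0.1328 = 0.8403 → 0.84
d₂ = 0.8403 − 0.1328 = 0.7075 → 0.71
exp(−rT) = exp(−0.005·0.3333) = 0.9983
N(−d₂) = N(-0.71) = 0.2389;  N(−d₁) = N(-0.84) = 0.2005
P = 47·0.9983·0.2389 − 52·0.2005 = 11.2092 − 10.4260 = 0.7832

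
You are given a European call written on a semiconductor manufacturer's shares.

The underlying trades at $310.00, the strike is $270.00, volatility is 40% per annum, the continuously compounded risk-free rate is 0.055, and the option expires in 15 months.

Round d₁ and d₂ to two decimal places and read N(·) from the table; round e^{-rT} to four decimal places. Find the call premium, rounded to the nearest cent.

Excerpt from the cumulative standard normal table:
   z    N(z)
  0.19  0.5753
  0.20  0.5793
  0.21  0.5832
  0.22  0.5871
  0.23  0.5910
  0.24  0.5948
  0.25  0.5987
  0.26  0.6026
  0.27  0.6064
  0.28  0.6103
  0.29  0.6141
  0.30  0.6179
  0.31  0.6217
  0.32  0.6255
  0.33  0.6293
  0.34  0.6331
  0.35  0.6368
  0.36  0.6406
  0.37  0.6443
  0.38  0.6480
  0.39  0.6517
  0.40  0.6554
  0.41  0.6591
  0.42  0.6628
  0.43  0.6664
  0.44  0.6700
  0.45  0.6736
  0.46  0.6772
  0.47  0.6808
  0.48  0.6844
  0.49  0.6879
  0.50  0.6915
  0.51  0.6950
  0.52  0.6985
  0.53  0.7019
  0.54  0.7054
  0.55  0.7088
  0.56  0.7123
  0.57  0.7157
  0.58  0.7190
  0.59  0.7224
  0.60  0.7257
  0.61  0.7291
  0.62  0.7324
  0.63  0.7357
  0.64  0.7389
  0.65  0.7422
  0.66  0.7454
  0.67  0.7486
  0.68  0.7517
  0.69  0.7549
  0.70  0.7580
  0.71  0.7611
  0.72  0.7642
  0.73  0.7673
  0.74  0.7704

$84.09

σ√T = 0.4 × 1.1180 = 0.4472
d₁ = [ln(310/270) + (0.055 + 0.4²/2)·1.25] / 0.4472 = [0.1382 + 0.1688] / 0.4472 = 0.6863 → 0.69
d₂ = d₁ − σ√T = 0.6863 − 0.4472 = 0.2390 → 0.24
exp(−rT) = exp(−0.055·1.25) = 0.9336
C = 310·N(0.69) − 270·0.9336·N(0.24) = 310·0.7549 − 270·0.9336·0.5948 = 234.0190 − 149.9324 = 84.0866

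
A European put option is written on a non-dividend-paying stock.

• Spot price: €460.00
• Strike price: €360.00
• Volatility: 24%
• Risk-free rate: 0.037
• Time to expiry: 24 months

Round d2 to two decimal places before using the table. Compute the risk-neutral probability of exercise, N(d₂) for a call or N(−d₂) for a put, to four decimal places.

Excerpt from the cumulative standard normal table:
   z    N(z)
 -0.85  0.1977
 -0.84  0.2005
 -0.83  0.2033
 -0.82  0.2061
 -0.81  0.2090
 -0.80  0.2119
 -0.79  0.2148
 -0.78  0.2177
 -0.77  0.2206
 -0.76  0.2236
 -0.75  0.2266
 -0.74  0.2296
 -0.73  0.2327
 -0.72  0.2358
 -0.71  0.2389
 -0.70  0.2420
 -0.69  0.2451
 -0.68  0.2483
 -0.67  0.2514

0.2206

σ√T = 0.24·√2 = 0.3394
d₁ = [ln(460/360) + (0.037 + ½·0.24²)·2] / (σ√T) = (0.2451 + 0.1316) / 0.3394 = 1.1099 ⇒ 1.11
d₂ = 1.1099 − 0.3394 = 0.7705 ⇒ 0.77
Risk-neutral Pr[S_T < K] = N(−d₂) = N(-0.77) = 0.2206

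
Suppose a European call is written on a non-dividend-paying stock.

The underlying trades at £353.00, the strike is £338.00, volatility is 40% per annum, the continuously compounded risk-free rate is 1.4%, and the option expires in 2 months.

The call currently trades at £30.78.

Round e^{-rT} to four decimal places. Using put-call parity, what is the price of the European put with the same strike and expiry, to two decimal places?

e^(−rT) = e^(−0.014·0.1667) = 0.9977
Put-call parity: C − P = S − K·e^(−rT) = 353 − 338·0.9977 = 353 − 337.2226 = 15.7774
P = C − (C − P) = 30.78 − (15.7774) = 15.0026

£15.00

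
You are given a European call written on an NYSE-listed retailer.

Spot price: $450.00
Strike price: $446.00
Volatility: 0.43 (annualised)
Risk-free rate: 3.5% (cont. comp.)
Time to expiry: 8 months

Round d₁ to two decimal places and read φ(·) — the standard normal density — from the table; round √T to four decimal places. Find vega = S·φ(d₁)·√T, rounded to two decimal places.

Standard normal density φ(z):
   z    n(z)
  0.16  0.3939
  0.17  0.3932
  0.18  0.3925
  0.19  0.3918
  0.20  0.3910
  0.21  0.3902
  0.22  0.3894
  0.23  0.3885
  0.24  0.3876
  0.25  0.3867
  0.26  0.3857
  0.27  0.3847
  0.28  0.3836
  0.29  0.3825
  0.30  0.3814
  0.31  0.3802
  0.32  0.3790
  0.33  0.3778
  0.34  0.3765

T = 0.6667;  σ√T = 0.3511
d₁ = [ln(450/446) + (0.035 + 0.43²/2)·0.6667] / 0.3511 = [0.0089 + 0.0850] / 0.3511 = 0.2674 ≈ 0.27
√T = √0.6667 = 0.8165
φ(d₁) = φ(0.27) = 0.3847
vega = S·φ(d₁)·√T = 450·0.3847·0.8165 = 141.3484
(Vega is the same for a European call and put with the same parameters.)

141.35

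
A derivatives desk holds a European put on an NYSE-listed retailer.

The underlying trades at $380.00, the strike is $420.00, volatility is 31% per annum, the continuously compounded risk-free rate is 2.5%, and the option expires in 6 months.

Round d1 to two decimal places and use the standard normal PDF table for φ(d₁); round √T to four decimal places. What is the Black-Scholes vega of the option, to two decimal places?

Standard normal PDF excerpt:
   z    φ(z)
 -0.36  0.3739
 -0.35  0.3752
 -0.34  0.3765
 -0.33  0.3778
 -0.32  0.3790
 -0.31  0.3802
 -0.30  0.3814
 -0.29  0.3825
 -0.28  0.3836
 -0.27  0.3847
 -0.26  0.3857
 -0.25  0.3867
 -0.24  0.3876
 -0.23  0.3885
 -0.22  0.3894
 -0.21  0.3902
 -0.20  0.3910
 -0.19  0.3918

102.78

σ√T = 0.31 × 0.7071 = 0.2192
d₁ = [ln(380/420) + (0.025 + 0.31²/2)·0.5] / 0.2192 = [-0.1001 + 0.0365] / 0.2192 = -0.2900 → -0.29
√T = √0.5 = 0.7071
φ(d₁) = φ(-0.29) = 0.3825
vega = S·φ(d₁)·√T = 380·0.3825·0.7071 = 102.7770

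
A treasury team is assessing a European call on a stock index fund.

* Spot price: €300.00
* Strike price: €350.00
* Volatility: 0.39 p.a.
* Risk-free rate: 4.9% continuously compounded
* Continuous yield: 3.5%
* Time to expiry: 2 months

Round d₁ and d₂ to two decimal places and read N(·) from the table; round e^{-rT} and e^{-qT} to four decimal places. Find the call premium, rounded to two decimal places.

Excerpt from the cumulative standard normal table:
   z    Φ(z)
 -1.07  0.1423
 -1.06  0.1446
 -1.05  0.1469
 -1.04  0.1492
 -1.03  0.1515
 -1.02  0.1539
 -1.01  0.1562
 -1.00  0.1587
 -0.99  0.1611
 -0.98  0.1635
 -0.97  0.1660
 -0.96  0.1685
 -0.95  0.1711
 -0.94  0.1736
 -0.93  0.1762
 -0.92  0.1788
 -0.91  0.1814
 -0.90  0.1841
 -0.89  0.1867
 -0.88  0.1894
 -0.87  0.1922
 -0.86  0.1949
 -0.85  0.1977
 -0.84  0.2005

σ√T = 0.39 × 0.4082 = 0.1592
d₁ = [ln(300/350) + (0.049 − 0.035 + 0.39²/2)·0.1667] / 0.1592 = [-0.1542 + 0.0150] / 0.1592 = -0.8739 ⇒ -0.87
d₂ = d₁ − σ√T = -0.8739 − 0.1592 = -1.0331 ⇒ -1.03
e^(−qT) = e^(−0.035·0.1667) = 0.9942;  e^(−rT) = e^(−0.049·0.1667) = 0.9919
C = 300·0.9942·N(-0.87) − 350·0.9919·N(-1.03) = 300·0.9942·0.1922 − 350·0.9919·0.1515 = 57.3256 − 52.5955 = 4.7301

€4.73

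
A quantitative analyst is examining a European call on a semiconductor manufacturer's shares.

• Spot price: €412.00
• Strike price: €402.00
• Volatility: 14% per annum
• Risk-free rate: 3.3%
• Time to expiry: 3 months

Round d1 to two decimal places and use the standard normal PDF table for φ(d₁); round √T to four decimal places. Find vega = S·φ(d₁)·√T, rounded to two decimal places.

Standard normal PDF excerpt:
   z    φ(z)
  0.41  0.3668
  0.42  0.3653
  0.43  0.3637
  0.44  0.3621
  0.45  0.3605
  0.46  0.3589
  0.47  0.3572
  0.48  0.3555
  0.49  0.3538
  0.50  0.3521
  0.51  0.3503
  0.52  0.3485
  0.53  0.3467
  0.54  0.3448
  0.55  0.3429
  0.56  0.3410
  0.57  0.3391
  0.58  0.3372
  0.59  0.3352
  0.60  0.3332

72.53

σ√T = 0.14 × 0.5000 = 0.0700
ln(S/K) + (r + σ²/2)T = ln(412/402) + (0.033 + 0.14²/2)·0.25 = 0.0246 + 0.0107 = 0.0353
d₁ = 0.0353 / 0.0700 = 0.5039 → 0.50
√T = √0.25 = 0.5000
φ(d₁) = φ(0.50) = 0.3521
vega = S·φ(d₁)·√T = 412·0.3521·0.5000 = 72.5326
(Vega is the same for a European call and put with the same parameters.)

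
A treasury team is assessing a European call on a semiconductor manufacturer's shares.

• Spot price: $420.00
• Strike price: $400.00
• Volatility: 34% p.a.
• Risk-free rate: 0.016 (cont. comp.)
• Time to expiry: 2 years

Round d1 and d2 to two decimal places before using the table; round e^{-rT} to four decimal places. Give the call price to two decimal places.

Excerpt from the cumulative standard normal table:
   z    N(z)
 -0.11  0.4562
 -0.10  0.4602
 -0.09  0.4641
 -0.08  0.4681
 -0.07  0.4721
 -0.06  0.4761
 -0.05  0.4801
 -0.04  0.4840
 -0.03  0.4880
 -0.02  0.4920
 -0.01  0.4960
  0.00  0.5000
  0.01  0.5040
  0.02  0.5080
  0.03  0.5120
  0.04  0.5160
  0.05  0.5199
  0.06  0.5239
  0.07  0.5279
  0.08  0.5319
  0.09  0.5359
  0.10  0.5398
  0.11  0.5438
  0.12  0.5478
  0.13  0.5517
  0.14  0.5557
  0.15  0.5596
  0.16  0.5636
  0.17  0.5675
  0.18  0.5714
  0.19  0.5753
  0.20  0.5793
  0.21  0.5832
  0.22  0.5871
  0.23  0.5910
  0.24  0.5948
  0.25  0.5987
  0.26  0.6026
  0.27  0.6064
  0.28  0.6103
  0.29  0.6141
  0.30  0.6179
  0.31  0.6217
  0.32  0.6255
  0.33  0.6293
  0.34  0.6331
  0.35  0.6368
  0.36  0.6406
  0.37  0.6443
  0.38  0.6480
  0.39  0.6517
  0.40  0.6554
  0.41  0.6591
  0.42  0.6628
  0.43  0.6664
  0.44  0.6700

$93.93

T = 2;  σ√T = 0.4808
d₁ = [ln(420/400) + (0.016 + 0.34²/2)·2] / 0.4808 = [0.0488 + 0.1476] / 0.4808 = 0.4084 which rounds to 0.41
d₂ = d₁ − σ√T = 0.4084 − 0.4808 = -0.0724 which rounds to -0.07
e^(−rT) = e^(−0.016·2) = 0.9685
N(d₁) = N(0.41) = 0.6591;  N(d₂) = N(-0.07) = 0.4721
C = 420·0.6591 − 400·0.9685·0.4721 = 276.8220 − 182.8915 = 93.9305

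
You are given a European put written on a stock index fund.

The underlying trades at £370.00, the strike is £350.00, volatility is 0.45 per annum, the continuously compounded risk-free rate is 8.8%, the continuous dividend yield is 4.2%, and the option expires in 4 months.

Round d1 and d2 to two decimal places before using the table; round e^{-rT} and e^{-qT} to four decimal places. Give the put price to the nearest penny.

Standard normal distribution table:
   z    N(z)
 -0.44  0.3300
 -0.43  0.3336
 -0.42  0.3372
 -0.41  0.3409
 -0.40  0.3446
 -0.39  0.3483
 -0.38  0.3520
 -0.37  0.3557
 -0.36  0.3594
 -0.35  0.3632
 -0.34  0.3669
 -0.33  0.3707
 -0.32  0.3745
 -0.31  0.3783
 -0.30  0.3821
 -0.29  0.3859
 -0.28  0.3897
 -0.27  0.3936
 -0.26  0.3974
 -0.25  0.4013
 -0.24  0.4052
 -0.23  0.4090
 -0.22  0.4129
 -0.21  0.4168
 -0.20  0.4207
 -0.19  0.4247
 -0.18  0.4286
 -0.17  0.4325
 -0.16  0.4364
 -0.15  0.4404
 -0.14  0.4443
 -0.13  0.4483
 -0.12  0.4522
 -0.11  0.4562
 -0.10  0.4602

£25.28

σ√T = 0.45 × 0.5774 = 0.2598
d₁ = [ln(370/350) + (0.088 − 0.042 + 0.45²/2)·0.3333] / 0.2598 = [0.0556 + 0.0491] / 0.2598 = 0.4028 ⇒ 0.40
d₂ = d₁ − σ√T = 0.4028 − 0.2598 = 0.1430 ⇒ 0.14
exp(−qT) = exp(−0.042·0.3333) = 0.9861;  exp(−rT) = exp(−0.088·0.3333) = 0.9711
P = 350·0.9711·N(-0.14) − 370·0.9861·N(-0.40) = 350·0.9711·0.4443 − 370·0.9861·0.3446 = 151.0109 − 125.7297 = 25.2812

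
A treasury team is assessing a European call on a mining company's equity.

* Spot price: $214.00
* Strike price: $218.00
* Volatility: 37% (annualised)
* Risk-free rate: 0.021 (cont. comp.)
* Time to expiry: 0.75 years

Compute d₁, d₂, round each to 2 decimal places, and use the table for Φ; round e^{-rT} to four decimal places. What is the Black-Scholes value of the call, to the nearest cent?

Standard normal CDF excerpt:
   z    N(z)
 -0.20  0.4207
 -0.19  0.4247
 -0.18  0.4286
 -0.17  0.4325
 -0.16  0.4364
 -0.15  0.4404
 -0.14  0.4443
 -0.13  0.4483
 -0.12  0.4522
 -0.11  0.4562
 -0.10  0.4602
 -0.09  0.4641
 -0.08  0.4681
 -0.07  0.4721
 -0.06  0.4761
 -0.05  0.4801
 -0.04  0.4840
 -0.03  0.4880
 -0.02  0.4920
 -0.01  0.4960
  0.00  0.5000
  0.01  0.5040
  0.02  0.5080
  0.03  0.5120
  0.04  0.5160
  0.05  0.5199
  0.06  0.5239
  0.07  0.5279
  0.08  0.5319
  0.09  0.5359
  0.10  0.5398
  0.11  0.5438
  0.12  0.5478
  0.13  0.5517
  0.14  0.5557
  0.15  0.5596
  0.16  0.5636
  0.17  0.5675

T = 0.75;  σ√T = 0.3204
d₁ = [ln(214/218) + (0.021 + 0.37²/2)·0.75] / 0.3204 = [-0.0185 + 0.0671] / 0.3204 = 0.1516 → 0.15
d₂ = d₁ − σ√T = 0.1516 − 0.3204 = -0.1689 → -0.17
exp(−rT) = exp(−0.021·0.75) = 0.9844
C = 214·N(0.15) − 218·0.9844·N(-0.17) = 214·0.5596 − 218·0.9844·0.4325 = 119.7544 − 92.8142 = 26.9402

$26.94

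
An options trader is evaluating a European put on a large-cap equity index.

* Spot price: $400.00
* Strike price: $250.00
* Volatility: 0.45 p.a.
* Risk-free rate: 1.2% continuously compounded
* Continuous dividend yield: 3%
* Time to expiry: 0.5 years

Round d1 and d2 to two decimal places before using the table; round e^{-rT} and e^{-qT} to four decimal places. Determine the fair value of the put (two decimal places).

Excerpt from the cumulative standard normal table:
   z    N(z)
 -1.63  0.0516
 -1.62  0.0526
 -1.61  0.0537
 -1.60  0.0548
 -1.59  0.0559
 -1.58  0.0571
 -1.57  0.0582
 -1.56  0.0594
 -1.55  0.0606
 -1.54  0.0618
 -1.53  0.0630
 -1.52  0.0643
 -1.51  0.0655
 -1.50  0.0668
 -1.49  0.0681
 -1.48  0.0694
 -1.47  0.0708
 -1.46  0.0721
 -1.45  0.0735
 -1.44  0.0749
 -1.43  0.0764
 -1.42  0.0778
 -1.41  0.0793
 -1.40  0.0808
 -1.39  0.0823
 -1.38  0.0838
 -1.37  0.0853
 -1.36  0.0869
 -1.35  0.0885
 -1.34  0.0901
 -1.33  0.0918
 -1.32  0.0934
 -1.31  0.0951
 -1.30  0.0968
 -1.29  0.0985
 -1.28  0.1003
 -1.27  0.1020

σ√T = 0.45 × 0.7071 = 0.3182
d₁ = [ln(400/250) + (0.012 − 0.03 + 0.45²/2)·0.5] / 0.3182 = [0.4700 + 0.0416] / 0.3182 = 1.6079 ⇒ 1.61
d₂ = d₁ − σ√T = 1.6079 − 0.3182 = 1.2897 ⇒ 1.29
exp(−qT) = exp(−0.03·0.5) = 0.9851;  exp(−rT) = exp(−0.012·0.5) = 0.9940
N(−d₂) = N(-1.29) = 0.0985;  N(−d₁) = N(-1.61) = 0.0537
P = 250·0.9940·0.0985 − 400·0.9851·0.0537 = 24.4773 − 21.1599 = 3.3173

$3.32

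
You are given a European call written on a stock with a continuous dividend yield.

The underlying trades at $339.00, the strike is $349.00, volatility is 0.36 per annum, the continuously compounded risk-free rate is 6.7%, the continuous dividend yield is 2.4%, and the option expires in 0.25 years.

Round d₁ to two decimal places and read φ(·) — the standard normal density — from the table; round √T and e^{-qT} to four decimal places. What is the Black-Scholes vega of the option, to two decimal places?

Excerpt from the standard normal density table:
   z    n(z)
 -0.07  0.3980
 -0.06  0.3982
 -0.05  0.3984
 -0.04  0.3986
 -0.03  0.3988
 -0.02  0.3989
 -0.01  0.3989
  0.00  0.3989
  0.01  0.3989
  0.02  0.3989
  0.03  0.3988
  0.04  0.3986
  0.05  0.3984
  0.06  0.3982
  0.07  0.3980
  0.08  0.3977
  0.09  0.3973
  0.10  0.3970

67.21

T = 0.25;  σ√T = 0.1800
d₁ = [ln(339/349) + (0.067 − 0.024 + 0.36²/2)·0.25] / 0.1800 = [-0.0291 + 0.0270] / 0.1800 = -0.0118 → -0.01
√T = √0.25 = 0.5000
φ(d₁) = φ(-0.01) = 0.3989
e^(−qT) = e^(−0.024·0.25) = 0.9940
vega = S·e^(−qT)·φ(d₁)·√T = 339·0.9940·0.3989·0.5000 = 67.2079
(Vega is the same for a European call and put with the same parameters.)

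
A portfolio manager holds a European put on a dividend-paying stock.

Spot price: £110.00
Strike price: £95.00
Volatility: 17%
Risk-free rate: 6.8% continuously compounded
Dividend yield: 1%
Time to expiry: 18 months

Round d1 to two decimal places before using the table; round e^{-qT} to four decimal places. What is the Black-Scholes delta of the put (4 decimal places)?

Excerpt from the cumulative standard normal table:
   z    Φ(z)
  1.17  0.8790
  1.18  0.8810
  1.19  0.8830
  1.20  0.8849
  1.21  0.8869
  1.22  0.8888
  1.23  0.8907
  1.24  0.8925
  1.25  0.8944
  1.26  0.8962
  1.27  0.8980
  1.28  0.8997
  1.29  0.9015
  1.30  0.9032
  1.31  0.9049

σ√T = 0.17 × 1.2247 = 0.2082
d₁ = [ln(110/95) + (0.068 − 0.01 + 0.17²/2)·1.5] / 0.2082 = [0.1466 + 0.1087] / 0.2082 = 1.2261 which rounds to 1.23
N(d₁) = N(1.23) = 0.8907
Δ_put = exp(−qT)·(N(d₁) − 1) = 0.9851·(0.8907 − 1) = -0.1077

-0.1077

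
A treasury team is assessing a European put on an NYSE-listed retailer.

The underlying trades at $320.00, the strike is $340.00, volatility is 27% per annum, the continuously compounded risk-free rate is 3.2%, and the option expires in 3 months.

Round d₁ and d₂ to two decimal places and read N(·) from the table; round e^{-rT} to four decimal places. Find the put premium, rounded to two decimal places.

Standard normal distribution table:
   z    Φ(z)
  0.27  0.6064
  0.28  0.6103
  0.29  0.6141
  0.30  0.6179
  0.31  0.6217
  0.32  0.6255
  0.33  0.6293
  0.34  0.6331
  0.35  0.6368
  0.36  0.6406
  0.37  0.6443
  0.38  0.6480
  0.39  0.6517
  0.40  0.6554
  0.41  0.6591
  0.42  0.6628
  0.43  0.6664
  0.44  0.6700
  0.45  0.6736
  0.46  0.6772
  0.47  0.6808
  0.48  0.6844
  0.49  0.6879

$28.25

σ√T = 0.27·√0.25 = 0.1350
ln(S/K) + (r + σ²/2)T = ln(320/340) + (0.032 + 0.27²/2)·0.25 = -0.0606 + 0.0171 = -0.0435
d₁ = -0.0435 / 0.1350 = -0.3223 ≈ -0.32
d₂ = d₁ − σ√T = -0.3223 − 0.1350 = -0.4573 ≈ -0.46
exp(−rT) = exp(−0.032·0.25) = 0.9920
N(−d₂) = N(0.46) = 0.6772;  N(−d₁) = N(0.32) = 0.6255
P = 340·0.9920·0.6772 − 320·0.6255 = 228.4060 − 200.1600 = 28.2460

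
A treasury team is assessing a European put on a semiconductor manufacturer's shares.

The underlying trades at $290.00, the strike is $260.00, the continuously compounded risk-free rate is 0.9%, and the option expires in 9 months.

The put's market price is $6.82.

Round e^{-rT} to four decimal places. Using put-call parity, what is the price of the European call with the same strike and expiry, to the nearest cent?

$38.56

e^(−rT) = e^(−0.009·0.75) = 0.9933
Put-call parity: C − P = S − K·e^(−rT) = 290 − 260·0.9933 = 290 − 258.2580 = 31.7420
C = P + (C − P) = 6.82 + (31.7420) = 38.5620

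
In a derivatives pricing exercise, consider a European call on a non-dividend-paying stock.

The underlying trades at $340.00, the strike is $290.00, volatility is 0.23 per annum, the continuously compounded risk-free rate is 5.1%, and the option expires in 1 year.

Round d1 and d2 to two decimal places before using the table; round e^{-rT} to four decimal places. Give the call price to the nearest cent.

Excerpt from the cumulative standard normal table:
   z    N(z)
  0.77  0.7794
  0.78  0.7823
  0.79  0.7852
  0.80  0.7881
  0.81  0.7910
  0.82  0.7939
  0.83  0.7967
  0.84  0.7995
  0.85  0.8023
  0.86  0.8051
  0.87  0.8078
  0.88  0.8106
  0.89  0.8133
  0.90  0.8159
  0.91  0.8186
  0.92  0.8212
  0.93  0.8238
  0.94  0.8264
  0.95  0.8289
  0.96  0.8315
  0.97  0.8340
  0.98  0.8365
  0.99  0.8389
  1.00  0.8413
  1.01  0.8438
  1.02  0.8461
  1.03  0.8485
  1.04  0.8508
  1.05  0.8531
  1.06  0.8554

T = 1;  σ√T = 0.2300
ln(S/K) + (r + σ²/2)T = ln(340/290) + (0.051 + 0.23²/2)·1 = 0.1591 + 0.0774 = 0.2365
d₁ = 0.2365 / 0.2300 = 1.0283 which rounds to 1.03
d₂ = d₁ − σ√T = 1.0283 − 0.2300 = 0.7983 which rounds to 0.80
exp(−rT) = exp(−0.051·1) = 0.9503
N(d₁) = N(1.03) = 0.8485;  N(d₂) = N(0.80) = 0.7881
C = 340·0.8485 − 290·0.9503·0.7881 = 288.4900 − 217.1901 = 71.2999

$71.30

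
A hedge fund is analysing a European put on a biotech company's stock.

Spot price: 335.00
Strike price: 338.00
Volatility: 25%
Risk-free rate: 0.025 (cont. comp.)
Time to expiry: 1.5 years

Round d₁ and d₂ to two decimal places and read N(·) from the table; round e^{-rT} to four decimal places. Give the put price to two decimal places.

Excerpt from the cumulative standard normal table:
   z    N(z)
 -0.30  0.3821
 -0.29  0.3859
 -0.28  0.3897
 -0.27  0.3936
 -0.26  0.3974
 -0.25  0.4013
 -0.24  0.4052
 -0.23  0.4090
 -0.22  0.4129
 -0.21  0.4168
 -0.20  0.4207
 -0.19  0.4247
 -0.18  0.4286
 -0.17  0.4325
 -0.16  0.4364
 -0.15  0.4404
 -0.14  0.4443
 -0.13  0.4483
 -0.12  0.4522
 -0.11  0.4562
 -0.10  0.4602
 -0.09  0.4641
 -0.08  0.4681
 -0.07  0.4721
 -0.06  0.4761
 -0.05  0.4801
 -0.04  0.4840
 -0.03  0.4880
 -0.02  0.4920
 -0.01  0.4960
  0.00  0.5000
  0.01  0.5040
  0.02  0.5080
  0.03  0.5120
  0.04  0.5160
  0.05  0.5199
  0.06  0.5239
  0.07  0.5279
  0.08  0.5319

36.13

σ√T = 0.25·√1.5 = 0.3062
d₁ = [ln(335/338) + (0.025 + 0.25²/2)·1.5] / 0.3062 = [-0.0089 + 0.0844] / 0.3062 = 0.2465 which rounds to 0.25
d₂ = d₁ − σ√T = 0.2465 − 0.3062 = -0.0597 which rounds to -0.06
exp(−rT) = exp(−0.025·1.5) = 0.9632
P = 338·0.9632·N(0.06) − 335·N(-0.25) = 338·0.9632·0.5239 − 335·0.4013 = 170.5617 − 134.4355 = 36.1262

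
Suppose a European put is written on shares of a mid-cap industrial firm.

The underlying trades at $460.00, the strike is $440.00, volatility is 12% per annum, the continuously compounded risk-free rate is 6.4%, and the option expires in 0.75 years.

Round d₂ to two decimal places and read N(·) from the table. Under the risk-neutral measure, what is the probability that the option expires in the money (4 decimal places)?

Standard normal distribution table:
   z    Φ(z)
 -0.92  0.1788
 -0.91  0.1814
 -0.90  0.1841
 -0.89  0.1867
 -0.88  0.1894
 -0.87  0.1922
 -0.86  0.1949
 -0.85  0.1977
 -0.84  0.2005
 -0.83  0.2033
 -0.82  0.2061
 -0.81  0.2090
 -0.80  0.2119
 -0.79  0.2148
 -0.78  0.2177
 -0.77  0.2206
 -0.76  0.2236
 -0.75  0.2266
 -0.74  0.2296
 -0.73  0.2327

σ√T = 0.12 × 0.8660 = 0.1039
d₁ = [ln(460/440) + (0.064 + 0.12²/2)·0.75] / 0.1039 = [0.0445 + 0.0534] / 0.1039 = 0.9416 → 0.94
d₂ = d₁ − σ√T = 0.9416 − 0.1039 = 0.8377 → 0.84
Pr(exercise) under Q = N(−d₂) = N(-0.84) = 0.2005

0.2005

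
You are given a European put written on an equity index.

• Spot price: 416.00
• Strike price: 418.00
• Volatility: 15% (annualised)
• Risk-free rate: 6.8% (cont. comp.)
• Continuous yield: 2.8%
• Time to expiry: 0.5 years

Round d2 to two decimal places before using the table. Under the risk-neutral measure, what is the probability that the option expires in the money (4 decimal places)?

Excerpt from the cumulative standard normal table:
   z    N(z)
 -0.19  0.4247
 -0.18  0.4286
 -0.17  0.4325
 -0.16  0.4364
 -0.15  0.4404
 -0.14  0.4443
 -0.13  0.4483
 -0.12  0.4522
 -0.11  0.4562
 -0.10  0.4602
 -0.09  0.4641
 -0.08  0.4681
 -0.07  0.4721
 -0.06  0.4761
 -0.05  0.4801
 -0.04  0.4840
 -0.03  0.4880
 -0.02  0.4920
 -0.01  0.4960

0.4641

T = 0.5;  σ√T = 0.1061
d₁ = [ln(416/418) + (0.068 − 0.028 + 0.15²/2)·0.5] / 0.1061 = [-0.0048 + 0.0256] / 0.1061 = 0.1964 ⇒ 0.20
d₂ = d₁ − σ√T = 0.1964 − 0.1061 = 0.0903 ⇒ 0.09
Risk-neutral Pr[S_T < K] = N(−d₂) = N(-0.09) = 0.4641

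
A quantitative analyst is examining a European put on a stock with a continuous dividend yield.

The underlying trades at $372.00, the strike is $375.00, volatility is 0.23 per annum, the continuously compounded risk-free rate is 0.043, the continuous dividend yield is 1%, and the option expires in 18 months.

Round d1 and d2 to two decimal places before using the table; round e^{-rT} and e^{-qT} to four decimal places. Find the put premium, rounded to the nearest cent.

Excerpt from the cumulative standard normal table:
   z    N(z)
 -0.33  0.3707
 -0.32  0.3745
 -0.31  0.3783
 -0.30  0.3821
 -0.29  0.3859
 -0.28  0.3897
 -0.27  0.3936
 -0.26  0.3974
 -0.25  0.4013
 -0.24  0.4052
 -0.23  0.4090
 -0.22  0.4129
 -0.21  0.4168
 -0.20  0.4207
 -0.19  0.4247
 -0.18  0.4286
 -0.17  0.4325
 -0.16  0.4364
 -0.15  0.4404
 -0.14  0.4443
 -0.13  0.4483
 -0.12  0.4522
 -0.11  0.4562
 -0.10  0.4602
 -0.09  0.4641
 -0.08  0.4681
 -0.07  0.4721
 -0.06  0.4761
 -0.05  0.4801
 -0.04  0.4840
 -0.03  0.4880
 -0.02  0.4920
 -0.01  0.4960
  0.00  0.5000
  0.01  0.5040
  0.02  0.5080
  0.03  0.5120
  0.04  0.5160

σ√T = 0.23 × 1.2247 = 0.2817
d₁ = [ln(372/375) + (0.043 − 0.01 + 0.23²/2)·1.5] / 0.2817 = [-0.0080 + 0.0892] / 0.2817 = 0.2881 which rounds to 0.29
d₂ = d₁ − σ√T = 0.2881 − 0.2817 = 0.0064 which rounds to 0.01
e^(−qT) = e^(−0.01·1.5) = 0.9851;  e^(−rT) = e^(−0.043·1.5) = 0.9375
N(−d₂) = N(-0.01) = 0.4960;  N(−d₁) = N(-0.29) = 0.3859
P = 375·0.9375·0.4960 − 372·0.9851·0.3859 = 174.3750 − 141.4158 = 32.9592

$32.96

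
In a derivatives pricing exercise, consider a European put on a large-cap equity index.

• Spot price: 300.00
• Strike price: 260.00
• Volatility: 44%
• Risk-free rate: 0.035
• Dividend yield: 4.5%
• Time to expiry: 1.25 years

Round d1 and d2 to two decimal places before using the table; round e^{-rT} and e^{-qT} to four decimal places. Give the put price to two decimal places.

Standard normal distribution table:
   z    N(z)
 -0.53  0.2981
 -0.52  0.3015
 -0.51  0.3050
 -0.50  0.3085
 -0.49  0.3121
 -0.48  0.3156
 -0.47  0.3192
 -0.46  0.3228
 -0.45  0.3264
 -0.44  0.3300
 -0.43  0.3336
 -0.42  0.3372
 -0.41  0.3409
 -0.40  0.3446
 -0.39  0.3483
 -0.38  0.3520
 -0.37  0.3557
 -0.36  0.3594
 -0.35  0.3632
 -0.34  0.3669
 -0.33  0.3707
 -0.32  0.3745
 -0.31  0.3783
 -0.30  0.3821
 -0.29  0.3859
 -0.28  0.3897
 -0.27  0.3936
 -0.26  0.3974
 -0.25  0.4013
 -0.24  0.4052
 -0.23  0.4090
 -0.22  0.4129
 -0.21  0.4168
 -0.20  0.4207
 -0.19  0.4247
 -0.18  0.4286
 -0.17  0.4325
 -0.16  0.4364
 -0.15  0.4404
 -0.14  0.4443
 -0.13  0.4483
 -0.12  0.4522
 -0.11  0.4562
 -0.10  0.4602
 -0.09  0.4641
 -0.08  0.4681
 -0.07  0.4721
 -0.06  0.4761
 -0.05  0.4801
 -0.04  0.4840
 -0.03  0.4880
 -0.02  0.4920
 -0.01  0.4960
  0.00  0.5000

35.95

σ√T = 0.44 × 1.1180 = 0.4919
d₁ = [ln(300/260) + (0.035 − 0.045 + 0.44²/2)·1.25] / 0.4919 = [0.1431 + 0.1085] / 0.4919 = 0.5115 → 0.51
d₂ = d₁ − σ√T = 0.5115 − 0.4919 = 0.0195 → 0.02
e^(−qT) = e^(−0.045·1.25) = 0.9453;  e^(−rT) = e^(−0.035·1.25) = 0.9572
N(−d₂) = N(-0.02) = 0.4920;  N(−d₁) = N(-0.51) = 0.3050
P = 260·0.9572·0.4920 − 300·0.9453·0.3050 = 122.4450 − 86.4950 = 35.9501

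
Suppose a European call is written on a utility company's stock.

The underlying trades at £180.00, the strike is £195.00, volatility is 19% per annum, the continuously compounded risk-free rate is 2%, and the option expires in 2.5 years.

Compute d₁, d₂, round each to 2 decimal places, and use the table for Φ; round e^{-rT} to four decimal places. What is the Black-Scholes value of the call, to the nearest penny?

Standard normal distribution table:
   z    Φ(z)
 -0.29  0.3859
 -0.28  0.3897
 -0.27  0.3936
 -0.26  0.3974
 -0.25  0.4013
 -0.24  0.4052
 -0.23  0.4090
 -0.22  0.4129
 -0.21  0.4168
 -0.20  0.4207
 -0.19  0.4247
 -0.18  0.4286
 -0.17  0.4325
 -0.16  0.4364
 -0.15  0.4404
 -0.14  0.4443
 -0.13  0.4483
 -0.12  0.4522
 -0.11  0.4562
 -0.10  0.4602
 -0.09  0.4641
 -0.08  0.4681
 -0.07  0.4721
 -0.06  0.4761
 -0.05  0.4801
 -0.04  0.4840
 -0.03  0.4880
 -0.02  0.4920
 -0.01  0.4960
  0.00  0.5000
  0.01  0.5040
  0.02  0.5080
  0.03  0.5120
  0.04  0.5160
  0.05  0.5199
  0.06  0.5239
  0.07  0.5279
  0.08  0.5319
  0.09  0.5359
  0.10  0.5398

£19.15

σ√T = 0.19 × 1.5811 = 0.3004
d₁ = [ln(180/195) + (0.02 + 0.19²/2)·2.5] / 0.3004 = [-0.0800 + 0.0951] / 0.3004 = 0.0502 which rounds to 0.05
d₂ = d₁ − σ√T = 0.0502 − 0.3004 = -0.2502 which rounds to -0.25
exp(−rT) = exp(−0.02·2.5) = 0.9512
C = 180·N(0.05) − 195·0.9512·N(-0.25) = 180·0.5199 − 195·0.9512·0.4013 = 93.5820 − 74.4347 = 19.1473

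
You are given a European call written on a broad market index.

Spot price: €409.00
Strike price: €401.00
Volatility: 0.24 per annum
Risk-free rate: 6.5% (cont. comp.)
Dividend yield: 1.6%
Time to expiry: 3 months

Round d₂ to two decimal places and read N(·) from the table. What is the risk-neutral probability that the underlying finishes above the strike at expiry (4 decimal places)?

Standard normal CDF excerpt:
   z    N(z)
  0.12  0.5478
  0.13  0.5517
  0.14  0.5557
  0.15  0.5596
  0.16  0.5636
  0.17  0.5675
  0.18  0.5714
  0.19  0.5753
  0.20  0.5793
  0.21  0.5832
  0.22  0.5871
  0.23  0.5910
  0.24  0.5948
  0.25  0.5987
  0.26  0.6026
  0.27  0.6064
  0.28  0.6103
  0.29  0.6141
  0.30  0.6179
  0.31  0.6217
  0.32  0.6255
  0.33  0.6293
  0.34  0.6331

T = 0.25;  σ√T = 0.1200
d₁ = [ln(409/401) + (0.065 − 0.016 + 0.24²/2)·0.25] / 0.1200 = [0.0198 + 0.0195] / 0.1200 = 0.3267 ⇒ 0.33
d₂ = d₁ − σ√T = 0.3267 − 0.1200 = 0.2067 ⇒ 0.21
Risk-neutral Pr[S_T > K] = N(d₂) = N(0.21) = 0.5832

0.5832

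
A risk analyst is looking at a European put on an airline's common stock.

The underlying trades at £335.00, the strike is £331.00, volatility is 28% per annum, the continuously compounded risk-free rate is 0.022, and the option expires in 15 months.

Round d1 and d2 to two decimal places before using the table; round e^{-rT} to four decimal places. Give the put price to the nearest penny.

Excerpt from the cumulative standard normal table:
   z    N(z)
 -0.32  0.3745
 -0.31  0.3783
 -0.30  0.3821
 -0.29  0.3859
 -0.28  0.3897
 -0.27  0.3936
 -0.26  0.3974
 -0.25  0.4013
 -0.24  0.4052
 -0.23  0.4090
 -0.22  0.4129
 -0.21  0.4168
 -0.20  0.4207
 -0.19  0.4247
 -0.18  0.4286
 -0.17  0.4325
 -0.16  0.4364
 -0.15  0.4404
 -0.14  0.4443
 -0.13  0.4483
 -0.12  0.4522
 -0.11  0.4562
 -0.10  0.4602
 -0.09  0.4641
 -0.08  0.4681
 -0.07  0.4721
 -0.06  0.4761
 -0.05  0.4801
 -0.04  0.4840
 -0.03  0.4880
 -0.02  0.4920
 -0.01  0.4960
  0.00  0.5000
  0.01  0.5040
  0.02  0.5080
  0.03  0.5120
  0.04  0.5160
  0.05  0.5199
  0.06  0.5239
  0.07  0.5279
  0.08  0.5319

σ√T = 0.28 × 1.1180 = 0.3130
d₁ = [ln(335/331) + (0.022 + ½·0.28²)·1.25] / (σ√T) = (0.0120 + 0.0765) / 0.3130 = 0.2827 ⇒ 0.28
d₂ = 0.2827 − 0.3130 = -0.0303 ⇒ -0.03
e^(−rT) = e^(−0.022·1.25) = 0.9729
N(−d₂) = N(0.03) = 0.5120;  N(−d₁) = N(-0.28) = 0.3897
P = 331·0.9729·0.5120 − 335·0.3897 = 164.8793 − 130.5495 = 34.3298

£34.33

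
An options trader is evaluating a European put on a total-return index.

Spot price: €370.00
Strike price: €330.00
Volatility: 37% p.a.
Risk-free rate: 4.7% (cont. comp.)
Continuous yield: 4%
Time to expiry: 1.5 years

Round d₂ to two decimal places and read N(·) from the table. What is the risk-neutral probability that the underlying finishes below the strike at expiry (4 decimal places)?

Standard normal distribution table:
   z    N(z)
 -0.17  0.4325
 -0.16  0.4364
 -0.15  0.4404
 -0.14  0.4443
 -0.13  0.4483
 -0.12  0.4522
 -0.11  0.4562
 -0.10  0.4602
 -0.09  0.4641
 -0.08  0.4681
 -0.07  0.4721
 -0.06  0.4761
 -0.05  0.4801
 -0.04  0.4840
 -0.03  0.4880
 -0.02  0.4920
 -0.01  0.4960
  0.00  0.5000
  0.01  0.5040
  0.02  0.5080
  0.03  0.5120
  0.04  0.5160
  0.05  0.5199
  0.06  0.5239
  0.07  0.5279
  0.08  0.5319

0.4801

T = 1.5;  σ√T = 0.4532
ln(S/K) + (r − q + σ²/2)T = ln(370/330) + (0.047 − 0.04 + 0.37²/2)·1.5 = 0.1144 + 0.1132 = 0.2276
d₁ = 0.2276 / 0.4532 = 0.5022 ⇒ 0.50
d₂ = d₁ − σ√T = 0.5022 − 0.4532 = 0.0491 ⇒ 0.05
Risk-neutral Pr[S_T < K] = N(−d₂) = N(-0.05) = 0.4801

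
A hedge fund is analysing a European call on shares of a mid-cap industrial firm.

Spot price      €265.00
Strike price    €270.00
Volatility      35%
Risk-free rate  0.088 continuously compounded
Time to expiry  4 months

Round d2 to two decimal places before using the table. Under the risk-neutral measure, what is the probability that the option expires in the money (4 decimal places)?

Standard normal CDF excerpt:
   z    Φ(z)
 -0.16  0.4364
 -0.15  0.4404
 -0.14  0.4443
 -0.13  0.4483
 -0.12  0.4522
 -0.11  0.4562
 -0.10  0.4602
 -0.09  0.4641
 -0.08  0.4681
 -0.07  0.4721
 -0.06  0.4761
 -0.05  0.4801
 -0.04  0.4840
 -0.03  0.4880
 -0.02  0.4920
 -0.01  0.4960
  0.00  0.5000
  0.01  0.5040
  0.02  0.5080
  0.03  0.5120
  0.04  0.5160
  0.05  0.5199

0.4801

σ√T = 0.35·√0.3333 = 0.2021
ln(S/K) + (r + σ²/2)T = ln(265/270) + (0.088 + 0.35²/2)·0.3333 = -0.0187 + 0.0497 = 0.0311
d₁ = 0.0311 / 0.2021 = 0.1537 ≈ 0.15
d₂ = d₁ − σ√T = 0.1537 − 0.2021 = -0.0484 ≈ -0.05
Risk-neutral Pr[S_T > K] = N(d₂) = N(-0.05) = 0.4801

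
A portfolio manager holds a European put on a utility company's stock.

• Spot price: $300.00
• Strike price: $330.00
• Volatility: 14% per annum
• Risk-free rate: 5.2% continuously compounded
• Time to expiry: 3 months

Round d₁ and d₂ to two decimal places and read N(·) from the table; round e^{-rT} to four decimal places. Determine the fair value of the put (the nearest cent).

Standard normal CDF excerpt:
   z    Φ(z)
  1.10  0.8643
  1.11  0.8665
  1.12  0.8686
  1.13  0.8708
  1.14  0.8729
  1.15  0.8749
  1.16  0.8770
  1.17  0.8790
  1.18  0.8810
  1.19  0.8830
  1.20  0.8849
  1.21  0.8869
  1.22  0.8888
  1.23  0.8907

σ√T = 0.14 × 0.5000 = 0.0700
d₁ = [ln(300/330) + (0.052 + 0.14²/2)·0.25] / 0.0700 = [-0.0953 + 0.0155] / 0.0700 = -1.1409 → -1.14
d₂ = d₁ − σ√T = -1.1409 − 0.0700 = -1.2109 → -1.21
exp(−rT) = exp(−0.052·0.25) = 0.9871
P = 330·0.9871·N(1.21) − 300·N(1.14) = 330·0.9871·0.8869 − 300·0.8729 = 288.9015 − 261.8700 = 27.0315

$27.03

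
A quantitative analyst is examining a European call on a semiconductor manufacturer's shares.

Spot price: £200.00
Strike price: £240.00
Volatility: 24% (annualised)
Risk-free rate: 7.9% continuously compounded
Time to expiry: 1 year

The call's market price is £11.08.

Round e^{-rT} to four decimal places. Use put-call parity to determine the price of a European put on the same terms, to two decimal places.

exp(−rT) = exp(−0.079·1) = 0.9240
Put-call parity: C − P = S − K·e^(−rT) = 200 − 240·0.9240 = 200 − 221.7600 = -21.7600
P = C − (C − P) = 11.08 − (-21.7600) = 32.8400

£32.84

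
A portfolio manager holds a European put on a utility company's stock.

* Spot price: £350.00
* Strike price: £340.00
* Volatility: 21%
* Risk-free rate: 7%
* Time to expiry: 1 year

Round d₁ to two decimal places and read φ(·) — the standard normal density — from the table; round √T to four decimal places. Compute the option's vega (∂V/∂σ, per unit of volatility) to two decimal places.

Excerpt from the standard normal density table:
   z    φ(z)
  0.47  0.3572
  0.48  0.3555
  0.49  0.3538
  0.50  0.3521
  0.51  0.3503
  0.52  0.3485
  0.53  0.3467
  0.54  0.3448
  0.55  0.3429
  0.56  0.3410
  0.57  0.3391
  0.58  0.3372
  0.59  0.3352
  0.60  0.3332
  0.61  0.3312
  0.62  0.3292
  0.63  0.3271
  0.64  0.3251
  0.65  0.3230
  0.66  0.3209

118.02

σ√T = 0.21·√1 = 0.2100
ln(S/K) + (r + σ²/2)T = ln(350/340) + (0.07 + 0.21²/2)·1 = 0.0290 + 0.0921 = 0.1210
d₁ = 0.1210 / 0.2100 = 0.5764 ⇒ 0.58
√T = √1 = 1.0000
φ(d₁) = φ(0.58) = 0.3372
vega = S·φ(d₁)·√T = 350·0.3372·1.0000 = 118.0200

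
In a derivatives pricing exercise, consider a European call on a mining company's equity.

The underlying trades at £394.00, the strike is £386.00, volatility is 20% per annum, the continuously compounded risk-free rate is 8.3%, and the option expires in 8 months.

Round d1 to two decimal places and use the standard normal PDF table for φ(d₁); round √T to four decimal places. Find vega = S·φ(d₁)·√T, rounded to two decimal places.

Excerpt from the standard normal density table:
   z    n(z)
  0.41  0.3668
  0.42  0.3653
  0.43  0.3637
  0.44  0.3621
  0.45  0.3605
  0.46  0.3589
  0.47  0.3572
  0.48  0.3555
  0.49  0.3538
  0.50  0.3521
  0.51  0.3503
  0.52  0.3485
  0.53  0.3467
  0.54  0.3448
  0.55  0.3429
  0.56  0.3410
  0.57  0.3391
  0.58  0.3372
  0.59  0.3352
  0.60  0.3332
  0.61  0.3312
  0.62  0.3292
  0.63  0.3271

σ√T = 0.2 × 0.8165 = 0.1633
ln(S/K) + (r + σ²/2)T = ln(394/386) + (0.083 + 0.2²/2)·0.6667 = 0.0205 + 0.0687 = 0.0892
d₁ = 0.0892 / 0.1633 = 0.5461 ⇒ 0.55
√T = √0.6667 = 0.8165
φ(d₁) = φ(0.55) = 0.3429
vega = S·φ(d₁)·√T = 394·0.3429·0.8165 = 110.3113

110.31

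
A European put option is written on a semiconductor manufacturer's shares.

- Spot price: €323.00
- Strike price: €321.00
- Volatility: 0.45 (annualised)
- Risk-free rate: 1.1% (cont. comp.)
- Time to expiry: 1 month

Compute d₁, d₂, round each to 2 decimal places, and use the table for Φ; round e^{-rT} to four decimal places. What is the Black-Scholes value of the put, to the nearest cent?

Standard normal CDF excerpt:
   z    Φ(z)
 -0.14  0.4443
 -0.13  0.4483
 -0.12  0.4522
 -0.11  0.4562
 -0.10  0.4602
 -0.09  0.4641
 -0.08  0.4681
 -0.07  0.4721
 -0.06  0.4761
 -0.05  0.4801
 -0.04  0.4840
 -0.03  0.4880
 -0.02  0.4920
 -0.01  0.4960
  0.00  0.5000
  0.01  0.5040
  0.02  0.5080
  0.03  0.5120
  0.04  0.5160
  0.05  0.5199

σ√T = 0.45·√0.08333 = 0.1299
ln(S/K) + (r + σ²/2)T = ln(323/321) + (0.011 + 0.45²/2)·0.08333 = 0.0062 + 0.0094 = 0.0156
d₁ = 0.0156 / 0.1299 = 0.1198 → 0.12
d₂ = d₁ − σ√T = 0.1198 − 0.1299 = -0.0101 → -0.01
e^(−rT) = e^(−0.011·0.08333) = 0.9991
P = 321·0.9991·N(0.01) − 323·N(-0.12) = 321·0.9991·0.5040 − 323·0.4522 = 161.6384 − 146.0606 = 15.5778

€15.58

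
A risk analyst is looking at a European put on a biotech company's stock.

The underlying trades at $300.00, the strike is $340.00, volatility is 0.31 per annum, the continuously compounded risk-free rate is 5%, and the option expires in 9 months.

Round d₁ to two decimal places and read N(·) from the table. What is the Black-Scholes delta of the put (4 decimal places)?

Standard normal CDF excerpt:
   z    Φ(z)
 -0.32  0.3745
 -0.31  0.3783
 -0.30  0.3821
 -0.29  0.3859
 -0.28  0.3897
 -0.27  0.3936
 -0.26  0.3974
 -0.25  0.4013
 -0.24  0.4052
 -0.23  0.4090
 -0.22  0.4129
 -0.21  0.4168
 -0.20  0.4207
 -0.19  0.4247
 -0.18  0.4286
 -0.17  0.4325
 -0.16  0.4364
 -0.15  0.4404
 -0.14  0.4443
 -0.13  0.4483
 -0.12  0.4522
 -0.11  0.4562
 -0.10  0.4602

-0.5753

σ√T = 0.31·√0.75 = 0.2685
d₁ = [ln(300/340) + (0.05 + 0.31²/2)·0.75] / 0.2685 = [-0.1252 + 0.0735] / 0.2685 = -0.1923 ⇒ -0.19
N(d₁) = N(-0.19) = 0.4247
Δ_put = N(d₁) − 1 = 0.4247 − 1 = -0.5753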